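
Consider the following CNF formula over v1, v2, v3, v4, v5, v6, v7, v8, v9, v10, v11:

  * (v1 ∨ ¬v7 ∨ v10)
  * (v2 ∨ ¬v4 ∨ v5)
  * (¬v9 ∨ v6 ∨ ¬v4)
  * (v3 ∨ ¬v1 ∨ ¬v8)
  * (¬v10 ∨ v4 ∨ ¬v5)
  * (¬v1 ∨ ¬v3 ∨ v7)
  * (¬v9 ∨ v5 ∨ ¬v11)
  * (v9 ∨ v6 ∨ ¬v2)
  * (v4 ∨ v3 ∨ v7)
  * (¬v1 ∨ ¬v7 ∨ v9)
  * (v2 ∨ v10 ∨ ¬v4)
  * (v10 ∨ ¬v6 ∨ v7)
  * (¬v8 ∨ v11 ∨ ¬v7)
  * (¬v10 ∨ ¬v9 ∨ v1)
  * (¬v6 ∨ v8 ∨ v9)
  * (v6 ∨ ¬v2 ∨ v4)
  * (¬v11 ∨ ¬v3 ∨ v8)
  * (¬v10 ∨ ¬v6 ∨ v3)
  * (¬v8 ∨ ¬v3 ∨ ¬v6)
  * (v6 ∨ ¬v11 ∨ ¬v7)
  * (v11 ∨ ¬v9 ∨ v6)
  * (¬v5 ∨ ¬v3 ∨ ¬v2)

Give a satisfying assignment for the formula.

v1=F, v2=F, v3=T, v4=F, v5=F, v6=F, v7=F, v8=F, v9=F, v10=T, v11=F

Set v1 = False and propagate.
The remaining clauses are satisfied by v2 = False, v3 = True, v4 = False, v5 = False, v6 = False, v7 = False, v8 = False, v9 = False, v10 = True, v11 = False.
Every clause has at least one true literal under this assignment.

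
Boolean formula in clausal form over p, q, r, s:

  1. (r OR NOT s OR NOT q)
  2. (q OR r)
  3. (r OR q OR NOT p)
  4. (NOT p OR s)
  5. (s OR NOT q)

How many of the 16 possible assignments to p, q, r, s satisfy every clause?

5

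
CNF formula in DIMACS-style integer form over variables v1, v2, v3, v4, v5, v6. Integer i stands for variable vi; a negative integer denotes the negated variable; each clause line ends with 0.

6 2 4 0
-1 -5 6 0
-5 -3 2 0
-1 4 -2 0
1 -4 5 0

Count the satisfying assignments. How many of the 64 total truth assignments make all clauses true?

Split on v1, then v2.
  v1=1, v2=1: v3 free; 3 ways for (v4,v5,v6) × 2^1 = 6.
  v1=1, v2=0: 8 of the 16 assignments to (v3,v4,v5,v6) work.
  v1=0, v2=1: v3, v6 free; 3 ways for (v4,v5) × 2^2 = 12.
  v1=0, v2=0: 5 of the 16 assignments to (v3,v4,v5,v6) work.
Total: 6 + 8 + 12 + 5 = 31.

31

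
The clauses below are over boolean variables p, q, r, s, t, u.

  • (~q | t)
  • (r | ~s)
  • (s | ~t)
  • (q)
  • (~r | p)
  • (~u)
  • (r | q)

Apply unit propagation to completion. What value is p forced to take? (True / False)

Unit clause (q) sets q = True.
(t | ~q): since q = True, the clause reduces to (t). t = True.
(~t | s) with t = True leaves only s, so s = True.
In (~s | r), ~s is now false; r must hold, so r = True.
From (~r | p) and r = True: p = True.

True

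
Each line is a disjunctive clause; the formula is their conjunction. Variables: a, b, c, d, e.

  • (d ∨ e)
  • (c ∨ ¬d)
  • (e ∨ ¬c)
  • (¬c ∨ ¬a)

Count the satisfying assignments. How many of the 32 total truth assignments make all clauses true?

Case analysis on c and d:
  c=T, d=T: remaining (a,b,e) ∈ {(F,F,T); (F,T,T)} — 2.
  c=T, d=F: remaining (a,b,e) ∈ {(F,F,T); (F,T,T)} — 2.
  c=F, d=T: a clause becomes empty — 0.
  c=F, d=F: remaining (a,b,e) ∈ {(F,F,T); (F,T,T); (T,F,T); (T,T,T)} — 4.
Total: 2 + 2 + 0 + 4 = 8.

8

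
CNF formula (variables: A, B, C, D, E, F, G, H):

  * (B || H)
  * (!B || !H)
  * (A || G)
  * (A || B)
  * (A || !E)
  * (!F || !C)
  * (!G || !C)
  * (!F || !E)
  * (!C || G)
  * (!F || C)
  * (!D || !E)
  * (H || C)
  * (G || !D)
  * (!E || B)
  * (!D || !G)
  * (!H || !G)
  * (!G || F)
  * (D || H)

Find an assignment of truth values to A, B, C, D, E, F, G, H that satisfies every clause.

A=T, B=F, C=F, D=F, E=F, F=F, G=F, H=T

Check each clause:
  1. (B || H) — H is true.
  2. (!B || !H) — !B is true.
  3. (G || A) — A is true.
  4. (B || A) — A is true.
  5. (!E || A) — A is true.
  6. (!F || !C) — !F is true.
  7. (!G || !C) — !G is true.
  8. (!E || !F) — !F is true.
  9. (!C || G) — !C is true.
  10. (C || !F) — !F is true.
  11. (!E || !D) — !E is true.
  12. (H || C) — H is true.
  13. (!D || G) — !D is true.
  14. (B || !E) — !E is true.
  15. (!D || !G) — !G is true.
  16. (!G || !H) — !G is true.
  17. (!G || F) — !G is true.
  18. (H || D) — H is true.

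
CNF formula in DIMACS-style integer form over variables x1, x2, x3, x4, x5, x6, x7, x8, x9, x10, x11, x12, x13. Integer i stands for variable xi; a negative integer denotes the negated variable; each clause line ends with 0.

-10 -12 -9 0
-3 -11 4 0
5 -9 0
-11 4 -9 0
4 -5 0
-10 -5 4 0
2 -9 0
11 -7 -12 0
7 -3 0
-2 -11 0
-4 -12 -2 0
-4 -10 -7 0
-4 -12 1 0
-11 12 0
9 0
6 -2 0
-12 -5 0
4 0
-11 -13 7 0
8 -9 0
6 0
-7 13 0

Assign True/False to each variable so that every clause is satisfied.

x1=F, x2=T, x3=F, x4=T, x5=T, x6=T, x7=F, x8=T, x9=T, x10=T, x11=F, x12=F, x13=T

Check each clause:
  1. {¬x10, ¬x12, ¬x9} — ¬x12 is true.
  2. {¬x11, x4, ¬x3} — ¬x11 is true.
  3. {x5, ¬x9} — x5 is true.
  4. {¬x9, ¬x11, x4} — x4 is true.
  5. {¬x5, x4} — x4 is true.
  6. {x4, ¬x10, ¬x5} — x4 is true.
  7. {x2, ¬x9} — x2 is true.
  8. {¬x7, ¬x12, x11} — ¬x7 is true.
  9. {x7, ¬x3} — ¬x3 is true.
  10. {¬x2, ¬x11} — ¬x11 is true.
  11. {¬x2, ¬x12, ¬x4} — ¬x12 is true.
  12. {¬x4, ¬x10, ¬x7} — ¬x7 is true.
  13. {¬x4, ¬x12, x1} — ¬x12 is true.
  14. {x12, ¬x11} — ¬x11 is true.
  15. {x9} — x9 is true.
  16. {¬x2, x6} — x6 is true.
  17. {¬x5, ¬x12} — ¬x12 is true.
  18. {x4} — x4 is true.
  19. {x7, ¬x11, ¬x13} — ¬x11 is true.
  20. {¬x9, x8} — x8 is true.
  21. {x6} — x6 is true.
  22. {¬x7, x13} — ¬x7 is true.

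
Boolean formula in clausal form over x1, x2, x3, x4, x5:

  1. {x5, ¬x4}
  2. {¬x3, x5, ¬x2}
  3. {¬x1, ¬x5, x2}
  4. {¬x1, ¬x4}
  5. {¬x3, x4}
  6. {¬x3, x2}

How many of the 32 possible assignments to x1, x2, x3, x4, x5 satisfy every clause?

10

Case analysis on x2 and x3:
  x2=1, x3=1: remaining (x1,x4,x5) ∈ {(0,1,1)} — 1.
  x2=1, x3=0: 5 of the 8 assignments to (x1,x4,x5) work.
  x2=0, x3=1: a clause becomes empty — 0.
  x2=0, x3=0: remaining (x1,x4,x5) ∈ {(0,0,0); (0,0,1); (0,1,1); (1,0,0)} — 4.
Total: 1 + 5 + 0 + 4 = 10.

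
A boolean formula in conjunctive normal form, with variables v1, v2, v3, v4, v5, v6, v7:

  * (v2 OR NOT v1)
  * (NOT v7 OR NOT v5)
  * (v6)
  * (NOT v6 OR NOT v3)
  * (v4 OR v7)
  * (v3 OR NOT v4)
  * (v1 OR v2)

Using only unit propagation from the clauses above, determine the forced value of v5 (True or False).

False

(v6) is a unit clause: v6 = True.
In (NOT v6 OR NOT v3), NOT v6 is now false; NOT v3 must hold, so v3 = False.
(v3 OR NOT v4): since v3 = False, the clause reduces to (NOT v4). v4 = False.
(v7 OR v4): since v4 = False, the clause reduces to (v7). v7 = True.
In (NOT v5 OR NOT v7), NOT v7 is now false; NOT v5 must hold, so v5 = False.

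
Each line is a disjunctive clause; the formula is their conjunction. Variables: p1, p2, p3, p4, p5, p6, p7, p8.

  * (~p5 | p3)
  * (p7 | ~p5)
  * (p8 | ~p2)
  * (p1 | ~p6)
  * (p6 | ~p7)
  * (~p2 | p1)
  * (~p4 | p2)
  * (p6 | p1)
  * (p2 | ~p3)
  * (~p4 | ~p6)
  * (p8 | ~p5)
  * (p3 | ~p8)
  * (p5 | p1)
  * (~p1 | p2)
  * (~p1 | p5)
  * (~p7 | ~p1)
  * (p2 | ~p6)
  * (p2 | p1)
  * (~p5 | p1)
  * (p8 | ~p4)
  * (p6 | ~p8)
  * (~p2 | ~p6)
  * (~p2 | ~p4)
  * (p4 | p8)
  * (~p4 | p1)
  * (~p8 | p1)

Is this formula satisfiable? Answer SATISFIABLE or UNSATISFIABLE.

UNSATISFIABLE

p1 = True:
  propagation gives p2=True, p8=True, p3=True, p5=True; an empty clause results — contradiction.
p1 = False:
  propagation gives p6=False; an empty clause results — contradiction.
Every branch closes, so no satisfying assignment exists.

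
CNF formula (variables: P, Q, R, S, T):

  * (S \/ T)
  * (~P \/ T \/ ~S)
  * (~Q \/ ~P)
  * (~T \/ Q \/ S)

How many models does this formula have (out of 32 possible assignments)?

Split on S, then T.
  S=1, T=1: R free; 3 ways for (P,Q) × 2^1 = 6.
  S=1, T=0: remaining (P,Q,R) ∈ {(0,0,0); (0,0,1); (0,1,0); (0,1,1)} — 4.
  S=0, T=1: remaining (P,Q,R) ∈ {(0,1,0); (0,1,1)} — 2.
  S=0, T=0: a clause becomes empty — 0.
Total: 6 + 4 + 2 + 0 = 12.

12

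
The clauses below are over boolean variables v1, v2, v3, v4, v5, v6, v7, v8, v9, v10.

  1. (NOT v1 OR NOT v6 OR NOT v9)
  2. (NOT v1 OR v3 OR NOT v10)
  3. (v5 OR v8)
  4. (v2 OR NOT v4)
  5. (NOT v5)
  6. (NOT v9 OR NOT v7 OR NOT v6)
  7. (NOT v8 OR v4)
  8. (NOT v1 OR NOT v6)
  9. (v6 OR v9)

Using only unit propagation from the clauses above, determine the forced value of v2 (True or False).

True

(NOT v5) is a unit clause: v5 = False.
(v5 OR v8) with v5 = False leaves only v8, so v8 = True.
In (NOT v8 OR v4), NOT v8 is now false; v4 must hold, so v4 = True.
From (v2 OR NOT v4) and v4 = True: v2 = True.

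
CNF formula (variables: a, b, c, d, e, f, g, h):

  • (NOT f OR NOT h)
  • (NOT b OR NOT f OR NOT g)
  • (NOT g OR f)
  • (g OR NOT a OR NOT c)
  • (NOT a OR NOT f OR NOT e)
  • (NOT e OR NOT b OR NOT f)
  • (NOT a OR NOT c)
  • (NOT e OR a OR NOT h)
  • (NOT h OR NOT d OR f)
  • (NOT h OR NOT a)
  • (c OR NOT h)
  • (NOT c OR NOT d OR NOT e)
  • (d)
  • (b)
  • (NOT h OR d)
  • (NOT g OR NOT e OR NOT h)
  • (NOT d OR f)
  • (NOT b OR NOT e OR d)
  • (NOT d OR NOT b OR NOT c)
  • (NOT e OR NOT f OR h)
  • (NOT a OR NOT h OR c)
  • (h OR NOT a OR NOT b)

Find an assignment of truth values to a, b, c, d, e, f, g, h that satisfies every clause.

a=0, b=1, c=0, d=1, e=0, f=1, g=0, h=0

The clause (d) is unit: d must be True.
(b) is a unit clause, so b = True.
The clause (f) is unit: f must be True.
The clause (NOT h) is unit: h must be False.
The clause (NOT g) is unit: g must be False.
(NOT e) is a unit clause, so e = False.
The clause (NOT c) is unit: c must be False.
(NOT a) is a unit clause, so a = False.
Every clause has at least one true literal under this assignment.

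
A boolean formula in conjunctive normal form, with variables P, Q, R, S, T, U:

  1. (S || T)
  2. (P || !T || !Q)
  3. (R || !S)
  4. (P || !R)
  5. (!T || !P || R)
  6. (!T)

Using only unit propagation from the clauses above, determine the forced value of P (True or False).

Unit clause (!T) sets T = False.
In (S || T), T is now false; S must hold, so S = True.
In (R || !S), !S is now false; R must hold, so R = True.
(P || !R): since R = True, the clause reduces to (P). P = True.

True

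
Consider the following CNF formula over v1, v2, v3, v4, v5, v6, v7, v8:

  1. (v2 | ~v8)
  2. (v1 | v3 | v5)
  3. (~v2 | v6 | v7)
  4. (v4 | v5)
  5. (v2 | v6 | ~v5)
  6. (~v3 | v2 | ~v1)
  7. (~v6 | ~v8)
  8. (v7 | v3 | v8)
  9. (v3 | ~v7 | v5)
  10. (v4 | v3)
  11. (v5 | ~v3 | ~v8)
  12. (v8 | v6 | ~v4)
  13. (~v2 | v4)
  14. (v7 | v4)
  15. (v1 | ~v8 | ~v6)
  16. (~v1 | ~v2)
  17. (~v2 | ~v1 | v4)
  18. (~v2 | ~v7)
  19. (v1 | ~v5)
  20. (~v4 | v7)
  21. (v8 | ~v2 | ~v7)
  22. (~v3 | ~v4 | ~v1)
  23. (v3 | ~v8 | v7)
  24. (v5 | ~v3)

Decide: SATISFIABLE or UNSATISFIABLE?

SATISFIABLE

Set v1 = True and propagate.
  then v2 is forced to False.
  then v8 is forced to False.
  then v3 is forced to False.
  then v7 is forced to True.
  then v5 is forced to True.
  then v6 is forced to True.
  then v4 is forced to True.
So v1=1, v2=0, v3=0, v4=1, v5=1, v6=1, v7=1, v8=0 is a satisfying assignment.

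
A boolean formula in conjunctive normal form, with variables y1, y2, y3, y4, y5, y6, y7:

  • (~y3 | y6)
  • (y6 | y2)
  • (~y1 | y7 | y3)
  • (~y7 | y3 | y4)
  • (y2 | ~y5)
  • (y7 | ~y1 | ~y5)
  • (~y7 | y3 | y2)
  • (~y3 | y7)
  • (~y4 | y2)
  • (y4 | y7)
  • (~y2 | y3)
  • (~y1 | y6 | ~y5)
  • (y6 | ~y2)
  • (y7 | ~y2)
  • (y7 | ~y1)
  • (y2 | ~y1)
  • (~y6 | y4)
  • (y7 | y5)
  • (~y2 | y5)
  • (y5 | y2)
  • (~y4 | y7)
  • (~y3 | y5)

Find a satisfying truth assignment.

y1 occurs only negated in the remaining clauses — set y1 = False.
Try y2 = True.
  then y3 is forced to True.
  then y6 is forced to True.
  then y7 is forced to True.
  then y4 is forced to True.
  then y5 is forced to True.
Every clause has at least one true literal under this assignment.

y1=F, y2=T, y3=T, y4=T, y5=T, y6=T, y7=T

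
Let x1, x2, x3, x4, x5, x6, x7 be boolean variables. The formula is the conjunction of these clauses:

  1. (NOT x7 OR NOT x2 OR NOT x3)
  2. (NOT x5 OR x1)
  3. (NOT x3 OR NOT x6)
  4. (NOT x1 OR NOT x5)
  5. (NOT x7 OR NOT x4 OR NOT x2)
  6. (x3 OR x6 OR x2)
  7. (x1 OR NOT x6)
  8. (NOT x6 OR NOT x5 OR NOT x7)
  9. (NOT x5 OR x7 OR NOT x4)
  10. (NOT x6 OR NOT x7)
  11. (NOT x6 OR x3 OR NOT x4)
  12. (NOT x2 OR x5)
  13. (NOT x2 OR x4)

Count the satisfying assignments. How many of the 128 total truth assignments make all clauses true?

Case analysis on x6 and x2:
  x6=T, x2=T: a clause becomes empty — 0.
  x6=T, x2=F: remaining (x1,x3,x4,x5,x7) ∈ {(T,F,F,F,F)} — 1.
  x6=F, x2=T: a clause becomes empty — 0.
  x6=F, x2=F: forces x3=T; x5=F; x1, x4, x7 free → 2^3 = 8.
Total: 0 + 1 + 0 + 8 = 9.

9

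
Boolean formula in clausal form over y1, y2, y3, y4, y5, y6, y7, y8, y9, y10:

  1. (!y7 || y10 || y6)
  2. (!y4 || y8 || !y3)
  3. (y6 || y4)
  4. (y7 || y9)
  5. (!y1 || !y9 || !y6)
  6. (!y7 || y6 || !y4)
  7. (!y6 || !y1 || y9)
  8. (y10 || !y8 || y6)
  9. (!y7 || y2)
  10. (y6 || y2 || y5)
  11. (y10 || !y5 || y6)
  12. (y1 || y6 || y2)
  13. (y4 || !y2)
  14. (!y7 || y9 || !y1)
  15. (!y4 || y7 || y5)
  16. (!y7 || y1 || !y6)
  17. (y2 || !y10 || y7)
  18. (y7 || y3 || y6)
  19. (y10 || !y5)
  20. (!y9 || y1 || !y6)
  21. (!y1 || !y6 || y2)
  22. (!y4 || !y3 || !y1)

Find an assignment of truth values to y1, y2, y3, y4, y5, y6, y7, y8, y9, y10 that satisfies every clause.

Try y1 = False.
Try y2 = True.
  then y4 is forced to True.
For the remaining variables, y3 = True, y5 = True, y6 = False, y7 = False, y8 = True, y9 = True, y10 = True works.
Check each clause:
  1. (!y7 || y6 || y10) — !y7 is true.
  2. (!y3 || y8 || !y4) — y8 is true.
  3. (y4 || y6) — y4 is true.
  4. (y9 || y7) — y9 is true.
  5. (!y1 || !y6 || !y9) — !y6 is true.
  6. (y6 || !y4 || !y7) — !y7 is true.
  7. (y9 || !y1 || !y6) — y9 is true.
  8. (!y8 || y6 || y10) — y10 is true.
  9. (!y7 || y2) — !y7 is true.
  10. (y6 || y5 || y2) — y2 is true.
  11. (y6 || !y5 || y10) — y10 is true.
  12. (y2 || y6 || y1) — y2 is true.
  13. (!y2 || y4) — y4 is true.
  14. (!y7 || !y1 || y9) — y9 is true.
  15. (y7 || !y4 || y5) — y5 is true.
  16. (!y6 || !y7 || y1) — !y7 is true.
  17. (!y10 || y7 || y2) — y2 is true.
  18. (y6 || y7 || y3) — y3 is true.
  19. (!y5 || y10) — y10 is true.
  20. (!y6 || y1 || !y9) — !y6 is true.
  21. (!y1 || y2 || !y6) — y2 is true.
  22. (!y3 || !y4 || !y1) — !y1 is true.

y1=False, y2=True, y3=True, y4=True, y5=True, y6=False, y7=False, y8=True, y9=True, y10=True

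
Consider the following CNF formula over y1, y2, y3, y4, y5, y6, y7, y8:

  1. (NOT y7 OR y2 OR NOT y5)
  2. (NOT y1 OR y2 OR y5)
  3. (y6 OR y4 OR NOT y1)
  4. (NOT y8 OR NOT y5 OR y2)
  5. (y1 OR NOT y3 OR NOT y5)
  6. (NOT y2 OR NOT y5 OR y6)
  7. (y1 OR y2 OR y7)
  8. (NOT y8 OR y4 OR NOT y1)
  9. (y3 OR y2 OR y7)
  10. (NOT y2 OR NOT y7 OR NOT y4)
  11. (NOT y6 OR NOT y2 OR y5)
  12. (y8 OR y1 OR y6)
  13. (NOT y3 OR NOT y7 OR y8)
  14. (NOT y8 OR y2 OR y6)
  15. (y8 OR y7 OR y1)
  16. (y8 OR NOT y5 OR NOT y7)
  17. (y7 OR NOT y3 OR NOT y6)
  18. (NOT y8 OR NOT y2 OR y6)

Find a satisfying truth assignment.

y1 = True, y2 = False, y3 = True, y4 = True, y5 = True, y6 = False, y7 = False, y8 = False

Check each clause:
  1. (NOT y5 OR y2 OR NOT y7) — NOT y7 is true.
  2. (NOT y1 OR y5 OR y2) — y5 is true.
  3. (y4 OR NOT y1 OR y6) — y4 is true.
  4. (NOT y8 OR NOT y5 OR y2) — NOT y8 is true.
  5. (y1 OR NOT y3 OR NOT y5) — y1 is true.
  6. (NOT y5 OR NOT y2 OR y6) — NOT y2 is true.
  7. (y7 OR y1 OR y2) — y1 is true.
  8. (NOT y1 OR y4 OR NOT y8) — NOT y8 is true.
  9. (y2 OR y7 OR y3) — y3 is true.
  10. (NOT y7 OR NOT y4 OR NOT y2) — NOT y7 is true.
  11. (y5 OR NOT y2 OR NOT y6) — NOT y6 is true.
  12. (y6 OR y8 OR y1) — y1 is true.
  13. (y8 OR NOT y7 OR NOT y3) — NOT y7 is true.
  14. (y6 OR y2 OR NOT y8) — NOT y8 is true.
  15. (y1 OR y8 OR y7) — y1 is true.
  16. (NOT y7 OR y8 OR NOT y5) — NOT y7 is true.
  17. (y7 OR NOT y3 OR NOT y6) — NOT y6 is true.
  18. (y6 OR NOT y8 OR NOT y2) — NOT y8 is true.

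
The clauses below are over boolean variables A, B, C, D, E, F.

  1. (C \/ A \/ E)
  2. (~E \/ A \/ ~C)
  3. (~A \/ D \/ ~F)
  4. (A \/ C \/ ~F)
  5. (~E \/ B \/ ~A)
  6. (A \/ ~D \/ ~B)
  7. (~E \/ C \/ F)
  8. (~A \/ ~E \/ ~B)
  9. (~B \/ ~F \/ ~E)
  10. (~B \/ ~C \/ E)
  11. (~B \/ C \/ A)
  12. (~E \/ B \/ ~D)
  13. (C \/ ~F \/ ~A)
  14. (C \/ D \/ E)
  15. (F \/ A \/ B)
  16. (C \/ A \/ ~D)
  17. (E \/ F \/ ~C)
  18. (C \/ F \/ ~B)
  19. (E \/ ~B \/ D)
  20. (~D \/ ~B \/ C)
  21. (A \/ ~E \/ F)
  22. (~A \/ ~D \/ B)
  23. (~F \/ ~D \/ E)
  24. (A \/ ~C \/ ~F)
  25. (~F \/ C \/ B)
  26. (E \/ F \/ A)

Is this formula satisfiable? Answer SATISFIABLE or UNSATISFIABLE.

UNSATISFIABLE

A = True:
  B = True:
    propagation gives E=False, C=False, F=False; an empty clause results — contradiction.
  B = False:
    propagation gives E=False, D=False, F=False, C=True; an empty clause results — contradiction.
A = False:
  C = True:
    propagation gives E=False, B=False, F=True; an empty clause results — contradiction.
  C = False:
    propagation gives E=True, F=False; an empty clause results — contradiction.
Every branch closes, so no satisfying assignment exists.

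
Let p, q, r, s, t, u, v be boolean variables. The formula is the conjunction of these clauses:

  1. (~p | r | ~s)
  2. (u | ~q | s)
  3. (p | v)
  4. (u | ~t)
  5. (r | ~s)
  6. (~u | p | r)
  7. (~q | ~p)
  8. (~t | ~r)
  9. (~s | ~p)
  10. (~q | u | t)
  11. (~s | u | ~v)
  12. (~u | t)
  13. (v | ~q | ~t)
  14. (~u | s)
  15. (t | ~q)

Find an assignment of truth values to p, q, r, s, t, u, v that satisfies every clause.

p=True, q=False, r=True, s=False, t=False, u=False, v=True

Check each clause:
  1. (~p | ~s | r) — r is true.
  2. (u | ~q | s) — ~q is true.
  3. (p | v) — p is true.
  4. (~t | u) — ~t is true.
  5. (~s | r) — r is true.
  6. (p | r | ~u) — p is true.
  7. (~p | ~q) — ~q is true.
  8. (~t | ~r) — ~t is true.
  9. (~p | ~s) — ~s is true.
  10. (u | t | ~q) — ~q is true.
  11. (u | ~s | ~v) — ~s is true.
  12. (t | ~u) — ~u is true.
  13. (~q | ~t | v) — ~t is true.
  14. (~u | s) — ~u is true.
  15. (~q | t) — ~q is true.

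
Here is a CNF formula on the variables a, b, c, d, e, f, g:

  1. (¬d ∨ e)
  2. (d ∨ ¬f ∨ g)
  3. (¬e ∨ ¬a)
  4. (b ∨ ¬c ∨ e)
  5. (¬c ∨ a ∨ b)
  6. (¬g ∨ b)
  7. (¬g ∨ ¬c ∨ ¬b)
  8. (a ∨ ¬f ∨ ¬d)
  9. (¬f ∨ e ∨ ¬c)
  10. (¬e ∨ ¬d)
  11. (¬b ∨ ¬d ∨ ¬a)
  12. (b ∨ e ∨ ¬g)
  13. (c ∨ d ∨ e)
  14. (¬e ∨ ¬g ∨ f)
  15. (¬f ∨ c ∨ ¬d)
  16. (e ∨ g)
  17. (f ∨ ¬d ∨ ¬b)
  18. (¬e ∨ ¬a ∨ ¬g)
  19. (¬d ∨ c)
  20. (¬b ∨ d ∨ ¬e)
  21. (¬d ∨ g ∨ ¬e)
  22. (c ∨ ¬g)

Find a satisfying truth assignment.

a=False  b=False  c=False  d=False  e=True  f=False  g=False

Branch on a: take a = False.
The remaining clauses are satisfied by b = False, c = False, d = False, e = True, f = False, g = False.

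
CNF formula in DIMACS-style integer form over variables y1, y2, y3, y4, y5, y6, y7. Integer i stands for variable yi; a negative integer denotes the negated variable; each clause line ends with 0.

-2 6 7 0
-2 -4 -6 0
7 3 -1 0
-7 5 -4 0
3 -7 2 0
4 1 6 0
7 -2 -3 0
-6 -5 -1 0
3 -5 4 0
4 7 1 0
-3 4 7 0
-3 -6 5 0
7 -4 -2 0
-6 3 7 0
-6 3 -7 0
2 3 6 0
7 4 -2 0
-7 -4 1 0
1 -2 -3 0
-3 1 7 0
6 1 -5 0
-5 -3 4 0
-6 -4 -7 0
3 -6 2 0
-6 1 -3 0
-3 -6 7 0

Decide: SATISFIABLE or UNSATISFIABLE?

SATISFIABLE

Set y1 = True and propagate.
Try y2 = False.
The remaining clauses are satisfied by y3 = True, y4 = True, y5 = True, y6 = False, y7 = False.
Every clause has at least one true literal under this assignment.
So y1=T, y2=F, y3=T, y4=T, y5=T, y6=F, y7=F is a satisfying assignment.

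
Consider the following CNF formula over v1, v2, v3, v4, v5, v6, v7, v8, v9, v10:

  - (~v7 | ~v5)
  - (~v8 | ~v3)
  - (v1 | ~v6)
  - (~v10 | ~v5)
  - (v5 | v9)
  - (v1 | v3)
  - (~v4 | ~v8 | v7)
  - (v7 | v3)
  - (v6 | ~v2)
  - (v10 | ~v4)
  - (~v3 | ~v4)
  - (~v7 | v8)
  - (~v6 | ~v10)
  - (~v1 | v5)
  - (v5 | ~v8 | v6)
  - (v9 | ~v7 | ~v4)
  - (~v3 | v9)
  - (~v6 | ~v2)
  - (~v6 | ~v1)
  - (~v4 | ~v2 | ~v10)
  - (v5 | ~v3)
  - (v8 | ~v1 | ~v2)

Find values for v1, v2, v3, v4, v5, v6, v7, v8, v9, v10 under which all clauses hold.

v1 = 0, v2 = 0, v3 = 1, v4 = 0, v5 = 1, v6 = 0, v7 = 0, v8 = 0, v9 = 1, v10 = 0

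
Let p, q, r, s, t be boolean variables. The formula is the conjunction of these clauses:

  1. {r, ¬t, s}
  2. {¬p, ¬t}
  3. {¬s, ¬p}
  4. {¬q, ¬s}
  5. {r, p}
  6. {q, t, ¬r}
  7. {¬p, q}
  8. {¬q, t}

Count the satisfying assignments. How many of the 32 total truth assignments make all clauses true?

The models are:
  p=0 q=0 r=1 s=0 t=1
  p=0 q=0 r=1 s=1 t=1
  p=0 q=1 r=1 s=0 t=1
Count: 3.

3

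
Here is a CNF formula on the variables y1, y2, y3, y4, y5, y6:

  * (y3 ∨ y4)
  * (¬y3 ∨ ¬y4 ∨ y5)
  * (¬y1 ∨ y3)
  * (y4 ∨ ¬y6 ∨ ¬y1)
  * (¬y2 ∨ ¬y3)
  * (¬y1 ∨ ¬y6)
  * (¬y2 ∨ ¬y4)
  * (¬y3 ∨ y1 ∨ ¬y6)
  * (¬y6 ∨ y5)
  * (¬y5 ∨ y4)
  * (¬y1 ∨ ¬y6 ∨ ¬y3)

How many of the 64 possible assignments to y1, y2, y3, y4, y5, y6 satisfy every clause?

7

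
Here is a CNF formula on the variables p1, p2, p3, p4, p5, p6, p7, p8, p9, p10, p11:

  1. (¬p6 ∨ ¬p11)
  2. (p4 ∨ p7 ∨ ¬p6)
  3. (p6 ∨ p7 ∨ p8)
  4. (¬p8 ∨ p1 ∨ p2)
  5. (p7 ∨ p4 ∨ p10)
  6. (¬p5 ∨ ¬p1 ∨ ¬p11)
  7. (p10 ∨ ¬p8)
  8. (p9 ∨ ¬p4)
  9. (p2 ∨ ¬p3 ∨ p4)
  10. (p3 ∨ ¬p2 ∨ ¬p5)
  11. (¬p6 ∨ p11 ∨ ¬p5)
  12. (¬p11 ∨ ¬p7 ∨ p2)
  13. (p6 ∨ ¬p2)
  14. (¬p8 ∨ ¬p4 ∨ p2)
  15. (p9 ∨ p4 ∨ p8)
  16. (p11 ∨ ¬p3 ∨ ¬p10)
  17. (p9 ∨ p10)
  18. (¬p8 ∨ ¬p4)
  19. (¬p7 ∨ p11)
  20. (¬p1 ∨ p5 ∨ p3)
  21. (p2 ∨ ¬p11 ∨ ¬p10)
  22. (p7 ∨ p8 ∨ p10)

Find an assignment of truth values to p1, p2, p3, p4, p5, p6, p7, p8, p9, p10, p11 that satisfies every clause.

p1=True, p2=False, p3=False, p4=False, p5=True, p6=False, p7=False, p8=True, p9=False, p10=True, p11=False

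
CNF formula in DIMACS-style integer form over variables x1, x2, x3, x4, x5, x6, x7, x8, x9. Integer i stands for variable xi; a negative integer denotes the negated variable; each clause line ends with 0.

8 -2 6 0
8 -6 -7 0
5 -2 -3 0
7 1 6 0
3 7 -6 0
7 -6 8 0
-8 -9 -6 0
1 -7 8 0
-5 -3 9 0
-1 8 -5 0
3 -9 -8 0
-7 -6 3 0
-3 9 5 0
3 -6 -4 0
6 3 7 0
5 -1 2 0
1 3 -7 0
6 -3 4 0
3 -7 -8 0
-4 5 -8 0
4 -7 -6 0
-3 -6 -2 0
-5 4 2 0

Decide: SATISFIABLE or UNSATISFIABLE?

SATISFIABLE

Try x1 = True.
Branch on x2: take x2 = False.
  then x5 is forced to True.
  then x8 is forced to True.
  then x4 is forced to True.
For the remaining variables, x3 = True, x6 = False, x7 = False, x9 = True works.
Every clause has at least one true literal under this assignment.
So x1=T, x2=F, x3=T, x4=T, x5=T, x6=F, x7=F, x8=T, x9=T is a satisfying assignment.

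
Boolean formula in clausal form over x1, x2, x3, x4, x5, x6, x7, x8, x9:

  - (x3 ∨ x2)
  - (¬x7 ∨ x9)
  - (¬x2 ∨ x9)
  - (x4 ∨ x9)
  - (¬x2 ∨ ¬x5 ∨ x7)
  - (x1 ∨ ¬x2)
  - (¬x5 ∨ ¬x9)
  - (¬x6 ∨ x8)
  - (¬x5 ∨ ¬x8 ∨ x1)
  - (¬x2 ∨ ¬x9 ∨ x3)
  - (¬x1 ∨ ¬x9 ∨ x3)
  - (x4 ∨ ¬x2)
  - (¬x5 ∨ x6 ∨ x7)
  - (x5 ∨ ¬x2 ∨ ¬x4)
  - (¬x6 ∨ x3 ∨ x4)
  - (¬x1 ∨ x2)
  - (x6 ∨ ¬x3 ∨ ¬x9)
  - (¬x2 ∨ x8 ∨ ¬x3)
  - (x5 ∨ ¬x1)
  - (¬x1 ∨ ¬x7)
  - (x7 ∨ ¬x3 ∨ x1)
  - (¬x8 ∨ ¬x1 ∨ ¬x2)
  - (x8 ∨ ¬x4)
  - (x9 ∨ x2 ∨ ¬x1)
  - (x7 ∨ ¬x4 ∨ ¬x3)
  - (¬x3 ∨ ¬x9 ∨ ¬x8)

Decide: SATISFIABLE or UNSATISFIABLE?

x2 = True:
  propagation gives x9=True, x1=True, x5=False; an empty clause results — contradiction.
x2 = False:
  propagation gives x3=True, x1=False, x7=True, x9=True; an empty clause results — contradiction.
Every branch closes, so no satisfying assignment exists.

UNSATISFIABLE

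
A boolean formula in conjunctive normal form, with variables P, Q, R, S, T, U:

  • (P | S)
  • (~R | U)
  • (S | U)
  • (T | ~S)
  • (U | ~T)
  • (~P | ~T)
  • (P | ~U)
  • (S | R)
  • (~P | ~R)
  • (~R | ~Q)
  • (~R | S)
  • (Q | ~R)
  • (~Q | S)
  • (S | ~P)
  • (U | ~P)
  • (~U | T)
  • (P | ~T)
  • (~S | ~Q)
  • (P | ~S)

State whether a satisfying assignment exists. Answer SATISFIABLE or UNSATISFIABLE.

UNSATISFIABLE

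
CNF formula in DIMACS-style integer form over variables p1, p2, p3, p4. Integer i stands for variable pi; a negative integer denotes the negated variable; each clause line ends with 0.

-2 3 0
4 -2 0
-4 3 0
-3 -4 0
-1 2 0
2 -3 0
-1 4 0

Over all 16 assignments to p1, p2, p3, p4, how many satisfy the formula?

1

Satisfying assignments:
  p1=F p2=F p3=F p4=F
That's 1 in total.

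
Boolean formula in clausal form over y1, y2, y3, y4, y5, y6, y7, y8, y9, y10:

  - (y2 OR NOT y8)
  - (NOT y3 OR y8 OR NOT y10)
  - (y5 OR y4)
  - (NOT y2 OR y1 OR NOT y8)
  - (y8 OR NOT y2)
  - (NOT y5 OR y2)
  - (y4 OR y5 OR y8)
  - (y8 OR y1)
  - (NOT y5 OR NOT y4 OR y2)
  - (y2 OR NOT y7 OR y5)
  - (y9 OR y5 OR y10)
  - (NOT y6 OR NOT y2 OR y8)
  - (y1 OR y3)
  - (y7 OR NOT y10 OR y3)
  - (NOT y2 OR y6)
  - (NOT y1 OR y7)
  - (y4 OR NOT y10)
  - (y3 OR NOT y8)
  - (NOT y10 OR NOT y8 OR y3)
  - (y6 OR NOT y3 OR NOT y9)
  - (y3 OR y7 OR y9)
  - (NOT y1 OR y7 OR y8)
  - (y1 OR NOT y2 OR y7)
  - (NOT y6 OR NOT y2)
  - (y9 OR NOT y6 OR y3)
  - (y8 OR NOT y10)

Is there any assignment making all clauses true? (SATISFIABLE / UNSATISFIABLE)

UNSATISFIABLE

y8 = True:
  propagation gives y2=True, y1=True, y6=True; an empty clause results — contradiction.
y8 = False:
  propagation gives y2=False, y5=False, y4=True, y1=True; an empty clause results — contradiction.
Every branch closes, so no satisfying assignment exists.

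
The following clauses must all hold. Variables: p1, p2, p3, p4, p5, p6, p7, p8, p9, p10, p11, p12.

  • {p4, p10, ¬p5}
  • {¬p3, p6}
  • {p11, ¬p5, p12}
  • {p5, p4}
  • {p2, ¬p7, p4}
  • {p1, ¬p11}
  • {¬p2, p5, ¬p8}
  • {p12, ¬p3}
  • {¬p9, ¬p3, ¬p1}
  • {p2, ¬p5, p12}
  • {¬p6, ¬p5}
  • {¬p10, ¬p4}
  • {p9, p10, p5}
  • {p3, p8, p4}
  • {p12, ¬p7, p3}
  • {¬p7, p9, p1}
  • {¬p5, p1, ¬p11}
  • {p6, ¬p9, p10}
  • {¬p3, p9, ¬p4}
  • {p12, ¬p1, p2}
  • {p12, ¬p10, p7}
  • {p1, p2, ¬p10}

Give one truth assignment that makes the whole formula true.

p1=0, p2=1, p3=0, p4=1, p5=1, p6=0, p7=0, p8=1, p9=0, p10=0, p11=0, p12=1

Pure literal: p12 appears only positively; assign p12 = True.
Try p1 = False.
  then p11 is forced to False.
Set p2 = True and propagate.
For the remaining variables, p3 = False, p4 = True, p5 = True, p6 = False, p7 = False, p8 = True, p9 = False, p10 = False works.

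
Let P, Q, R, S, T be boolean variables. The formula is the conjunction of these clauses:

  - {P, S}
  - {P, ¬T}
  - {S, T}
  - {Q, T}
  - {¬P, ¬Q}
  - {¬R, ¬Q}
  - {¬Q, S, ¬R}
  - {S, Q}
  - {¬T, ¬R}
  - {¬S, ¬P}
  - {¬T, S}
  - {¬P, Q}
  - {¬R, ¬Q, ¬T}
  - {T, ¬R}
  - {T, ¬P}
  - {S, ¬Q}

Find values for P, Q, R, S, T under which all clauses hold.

P=0, Q=1, R=0, S=1, T=0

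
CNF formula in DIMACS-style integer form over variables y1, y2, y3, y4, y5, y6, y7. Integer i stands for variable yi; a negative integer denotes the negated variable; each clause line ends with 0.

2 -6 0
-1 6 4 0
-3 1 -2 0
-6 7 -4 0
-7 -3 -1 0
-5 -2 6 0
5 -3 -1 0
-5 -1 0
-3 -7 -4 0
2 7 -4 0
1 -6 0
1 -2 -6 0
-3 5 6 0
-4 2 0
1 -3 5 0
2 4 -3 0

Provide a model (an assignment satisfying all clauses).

y3 occurs only negated in the remaining clauses — set y3 = False.
Branch on y1: take y1 = True.
  then y5 is forced to False.
Branch on y2: take y2 = True.
For the remaining variables, y4 = False, y6 = True, y7 = True works.
Every clause has at least one true literal under this assignment.

y1=True, y2=True, y3=False, y4=False, y5=False, y6=True, y7=True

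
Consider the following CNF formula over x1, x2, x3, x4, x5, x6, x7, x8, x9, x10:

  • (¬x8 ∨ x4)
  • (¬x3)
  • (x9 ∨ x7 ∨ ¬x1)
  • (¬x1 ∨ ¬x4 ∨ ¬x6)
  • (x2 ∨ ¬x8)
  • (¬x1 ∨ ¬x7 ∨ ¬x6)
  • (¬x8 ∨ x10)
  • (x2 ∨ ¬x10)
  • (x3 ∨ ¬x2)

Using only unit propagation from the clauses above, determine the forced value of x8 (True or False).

Unit clause (¬x3) sets x3 = False.
From (x3 ∨ ¬x2) and x3 = False: x2 = False.
(x2 ∨ ¬x8): since x2 = False, the clause reduces to (¬x8). x8 = False.

False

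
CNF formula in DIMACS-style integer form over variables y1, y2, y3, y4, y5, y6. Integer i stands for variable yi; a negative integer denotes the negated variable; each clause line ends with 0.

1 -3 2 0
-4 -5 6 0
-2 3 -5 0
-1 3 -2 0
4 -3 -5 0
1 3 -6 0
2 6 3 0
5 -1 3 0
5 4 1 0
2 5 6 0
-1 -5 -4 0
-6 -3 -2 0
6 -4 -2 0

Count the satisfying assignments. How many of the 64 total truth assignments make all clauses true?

4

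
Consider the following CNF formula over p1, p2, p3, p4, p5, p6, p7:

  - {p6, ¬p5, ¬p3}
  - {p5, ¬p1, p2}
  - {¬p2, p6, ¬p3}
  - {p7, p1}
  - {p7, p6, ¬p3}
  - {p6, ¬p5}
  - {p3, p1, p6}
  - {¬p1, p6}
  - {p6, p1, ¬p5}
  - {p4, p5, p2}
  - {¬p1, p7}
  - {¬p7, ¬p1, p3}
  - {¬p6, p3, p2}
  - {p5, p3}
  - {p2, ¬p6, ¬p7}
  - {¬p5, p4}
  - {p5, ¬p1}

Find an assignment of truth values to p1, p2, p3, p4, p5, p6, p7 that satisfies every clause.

p1 = F  p2 = T  p3 = F  p4 = T  p5 = T  p6 = T  p7 = T

Pure literal: p4 appears only positively; assign p4 = True.
Branch on p1: take p1 = False.
  then p7 is forced to True.
Branch on p2: take p2 = True.
Try p3 = False.
  then p6 is forced to True.
  then p5 is forced to True.
Every clause has at least one true literal under this assignment.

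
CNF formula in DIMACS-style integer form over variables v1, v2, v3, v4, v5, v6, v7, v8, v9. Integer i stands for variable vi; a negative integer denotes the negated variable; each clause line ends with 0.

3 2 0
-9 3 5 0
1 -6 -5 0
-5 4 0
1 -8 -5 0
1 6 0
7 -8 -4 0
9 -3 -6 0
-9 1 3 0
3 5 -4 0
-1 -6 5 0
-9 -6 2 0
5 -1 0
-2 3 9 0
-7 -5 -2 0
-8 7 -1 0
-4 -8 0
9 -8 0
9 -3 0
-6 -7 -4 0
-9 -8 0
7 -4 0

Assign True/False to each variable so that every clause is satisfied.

v8 occurs only negated in the remaining clauses — set v8 = False.
Branch on v1: take v1 = True.
  then v5 is forced to True.
  then v4 is forced to True.
  then v7 is forced to True.
  then v2 is forced to False.
  then v3 is forced to True.
  then v9 is forced to True.
  then v6 is forced to False.
Every clause has at least one true literal under this assignment.

v1 = 1  v2 = 0  v3 = 1  v4 = 1  v5 = 1  v6 = 0  v7 = 1  v8 = 0  v9 = 1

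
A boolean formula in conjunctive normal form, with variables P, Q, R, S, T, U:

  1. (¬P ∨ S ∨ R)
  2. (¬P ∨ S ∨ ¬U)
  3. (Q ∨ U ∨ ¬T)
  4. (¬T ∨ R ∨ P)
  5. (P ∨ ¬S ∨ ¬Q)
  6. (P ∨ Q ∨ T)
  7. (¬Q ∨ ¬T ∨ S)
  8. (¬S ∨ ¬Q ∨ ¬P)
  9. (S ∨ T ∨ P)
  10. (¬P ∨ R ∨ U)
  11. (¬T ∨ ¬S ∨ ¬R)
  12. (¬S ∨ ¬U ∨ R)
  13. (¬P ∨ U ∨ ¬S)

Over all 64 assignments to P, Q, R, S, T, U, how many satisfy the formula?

4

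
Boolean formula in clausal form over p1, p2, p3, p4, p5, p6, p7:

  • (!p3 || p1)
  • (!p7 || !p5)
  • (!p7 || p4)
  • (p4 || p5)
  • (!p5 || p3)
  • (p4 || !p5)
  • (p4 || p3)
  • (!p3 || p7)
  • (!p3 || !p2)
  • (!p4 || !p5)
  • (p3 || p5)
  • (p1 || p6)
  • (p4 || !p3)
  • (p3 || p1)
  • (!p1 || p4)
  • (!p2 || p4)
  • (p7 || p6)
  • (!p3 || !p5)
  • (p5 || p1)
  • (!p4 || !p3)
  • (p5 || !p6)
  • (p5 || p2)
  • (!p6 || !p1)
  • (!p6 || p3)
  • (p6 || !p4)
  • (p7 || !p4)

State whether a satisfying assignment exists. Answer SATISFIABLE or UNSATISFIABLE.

p3 = True:
  propagation gives p1=True, p7=True, p5=False, p4=True; an empty clause results — contradiction.
p3 = False:
  propagation gives p5=False; an empty clause results — contradiction.
Every branch closes, so no satisfying assignment exists.

UNSATISFIABLE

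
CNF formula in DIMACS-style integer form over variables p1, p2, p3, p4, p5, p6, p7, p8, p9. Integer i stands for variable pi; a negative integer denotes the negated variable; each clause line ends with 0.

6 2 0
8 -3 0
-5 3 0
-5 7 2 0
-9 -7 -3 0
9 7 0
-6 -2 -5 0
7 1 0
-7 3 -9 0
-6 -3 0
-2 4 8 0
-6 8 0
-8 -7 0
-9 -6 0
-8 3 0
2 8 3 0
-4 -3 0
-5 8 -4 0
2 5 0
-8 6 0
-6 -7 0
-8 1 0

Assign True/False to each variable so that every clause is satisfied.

Branch on p1: take p1 = False.
  then p7 is forced to True.
  then p8 is forced to False.
  then p3 is forced to False.
  then p5 is forced to False.
  then p9 is forced to False.
  then p6 is forced to False.
  then p2 is forced to True.
  then p4 is forced to True.

p1=False, p2=True, p3=False, p4=True, p5=False, p6=False, p7=True, p8=False, p9=False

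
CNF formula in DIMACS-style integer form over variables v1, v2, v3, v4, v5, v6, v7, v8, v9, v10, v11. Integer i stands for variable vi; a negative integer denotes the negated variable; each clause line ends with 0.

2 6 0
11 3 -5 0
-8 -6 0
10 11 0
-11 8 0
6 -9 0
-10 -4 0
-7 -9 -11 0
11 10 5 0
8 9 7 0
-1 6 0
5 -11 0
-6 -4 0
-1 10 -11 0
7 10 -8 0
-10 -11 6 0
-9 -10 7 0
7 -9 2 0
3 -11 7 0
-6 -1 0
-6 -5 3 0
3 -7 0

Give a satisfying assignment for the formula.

v1=False, v2=True, v3=True, v4=False, v5=True, v6=True, v7=True, v8=False, v9=False, v10=True, v11=False

Check each clause:
  1. {v6, v2} — v2 is true.
  2. {v3, v11, ¬v5} — v3 is true.
  3. {¬v6, ¬v8} — ¬v8 is true.
  4. {v10, v11} — v10 is true.
  5. {v8, ¬v11} — ¬v11 is true.
  6. {¬v9, v6} — v6 is true.
  7. {¬v10, ¬v4} — ¬v4 is true.
  8. {¬v9, ¬v7, ¬v11} — ¬v11 is true.
  9. {v10, v11, v5} — v10 is true.
  10. {v9, v8, v7} — v7 is true.
  11. {v6, ¬v1} — v6 is true.
  12. {¬v11, v5} — ¬v11 is true.
  13. {¬v6, ¬v4} — ¬v4 is true.
  14. {¬v11, v10, ¬v1} — v10 is true.
  15. {v10, ¬v8, v7} — ¬v8 is true.
  16. {¬v10, ¬v11, v6} — ¬v11 is true.
  17. {¬v10, ¬v9, v7} — v7 is true.
  18. {¬v9, v2, v7} — v2 is true.
  19. {v3, ¬v11, v7} — v3 is true.
  20. {¬v6, ¬v1} — ¬v1 is true.
  21. {¬v5, ¬v6, v3} — v3 is true.
  22. {¬v7, v3} — v3 is true.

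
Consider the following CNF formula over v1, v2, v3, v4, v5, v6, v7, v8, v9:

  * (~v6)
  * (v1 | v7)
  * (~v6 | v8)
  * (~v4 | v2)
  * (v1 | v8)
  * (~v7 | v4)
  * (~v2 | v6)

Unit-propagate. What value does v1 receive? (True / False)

True

(~v6) is a unit clause: v6 = False.
In (v6 | ~v2), v6 is now false; ~v2 must hold, so v2 = False.
From (~v4 | v2) and v2 = False: v4 = False.
From (v4 | ~v7) and v4 = False: v7 = False.
(v7 | v1) with v7 = False leaves only v1, so v1 = True.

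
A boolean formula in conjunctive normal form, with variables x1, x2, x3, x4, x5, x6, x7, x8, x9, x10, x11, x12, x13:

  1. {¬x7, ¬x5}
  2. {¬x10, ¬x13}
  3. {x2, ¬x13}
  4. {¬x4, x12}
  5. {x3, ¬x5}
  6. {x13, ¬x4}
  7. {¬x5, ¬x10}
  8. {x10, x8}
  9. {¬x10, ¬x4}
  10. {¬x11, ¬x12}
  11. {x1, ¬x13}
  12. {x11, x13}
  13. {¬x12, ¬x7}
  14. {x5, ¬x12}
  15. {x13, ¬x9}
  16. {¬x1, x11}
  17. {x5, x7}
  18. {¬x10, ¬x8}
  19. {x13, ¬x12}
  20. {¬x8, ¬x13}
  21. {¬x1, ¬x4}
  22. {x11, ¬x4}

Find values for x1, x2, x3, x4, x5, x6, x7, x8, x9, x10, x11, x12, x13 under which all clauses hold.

x1 = T, x2 = T, x3 = T, x4 = F, x5 = F, x6 = F, x7 = T, x8 = T, x9 = F, x10 = F, x11 = T, x12 = F, x13 = F

Pure literal: x2 appears only positively; assign x2 = True.
x3 occurs only positively in the remaining clauses — set x3 = True.
Set x1 = True and propagate.
  then x11 is forced to True.
  then x12 is forced to False.
  then x4 is forced to False.
Set x5 = False and propagate.
  then x7 is forced to True.
Branch on x8: take x8 = True.
  then x10 is forced to False.
  then x13 is forced to False.
  then x9 is forced to False.
x6 is now unconstrained; take x6 = False.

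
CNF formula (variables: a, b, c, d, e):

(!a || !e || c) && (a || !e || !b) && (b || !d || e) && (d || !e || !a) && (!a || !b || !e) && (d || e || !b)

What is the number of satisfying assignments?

Case analysis on e and a:
  e=1, a=1: remaining (b,c,d) ∈ {(0,1,1)} — 1.
  e=1, a=0: remaining (b,c,d) ∈ {(0,0,0); (0,0,1); (0,1,0); (0,1,1)} — 4.
  e=0, a=1: remaining (b,c,d) ∈ {(0,0,0); (0,1,0); (1,0,1); (1,1,1)} — 4.
  e=0, a=0: remaining (b,c,d) ∈ {(0,0,0); (0,1,0); (1,0,1); (1,1,1)} — 4.
Total: 1 + 4 + 4 + 4 = 13.

13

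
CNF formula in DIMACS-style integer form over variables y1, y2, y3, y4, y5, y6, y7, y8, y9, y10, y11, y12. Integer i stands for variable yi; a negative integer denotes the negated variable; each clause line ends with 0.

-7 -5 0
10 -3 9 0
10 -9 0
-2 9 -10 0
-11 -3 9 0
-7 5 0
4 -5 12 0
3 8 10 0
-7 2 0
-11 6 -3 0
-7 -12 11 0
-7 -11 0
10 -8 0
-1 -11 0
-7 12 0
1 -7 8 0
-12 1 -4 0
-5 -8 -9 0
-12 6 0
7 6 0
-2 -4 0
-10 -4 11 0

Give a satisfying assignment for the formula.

y6 occurs only positively in the remaining clauses — set y6 = True.
Set y1 = True and propagate.
  then y11 is forced to False.
Branch on y2: take y2 = True.
  then y4 is forced to False.
Try y3 = False.
The remaining clauses are satisfied by y5 = False, y7 = False, y8 = False, y9 = True, y10 = True, y12 = True.
Every clause has at least one true literal under this assignment.
Check each clause:
  1. (NOT y7 OR NOT y5) — NOT y7 is true.
  2. (NOT y3 OR y9 OR y10) — y9 is true.
  3. (NOT y9 OR y10) — y10 is true.
  4. (NOT y2 OR NOT y10 OR y9) — y9 is true.
  5. (y9 OR NOT y3 OR NOT y11) — y9 is true.
  6. (y5 OR NOT y7) — NOT y7 is true.
  7. (NOT y5 OR y12 OR y4) — NOT y5 is true.
  8. (y8 OR y3 OR y10) — y10 is true.
  9. (NOT y7 OR y2) — NOT y7 is true.
  10. (NOT y11 OR NOT y3 OR y6) — NOT y3 is true.
  11. (y11 OR NOT y12 OR NOT y7) — NOT y7 is true.
  12. (NOT y11 OR NOT y7) — NOT y7 is true.
  13. (y10 OR NOT y8) — NOT y8 is true.
  14. (NOT y11 OR NOT y1) — NOT y11 is true.
  15. (y12 OR NOT y7) — NOT y7 is true.
  16. (y8 OR y1 OR NOT y7) — NOT y7 is true.
  17. (NOT y12 OR y1 OR NOT y4) — y1 is true.
  18. (NOT y5 OR NOT y8 OR NOT y9) — NOT y8 is true.
  19. (NOT y12 OR y6) — y6 is true.
  20. (y6 OR y7) — y6 is true.
  21. (NOT y4 OR NOT y2) — NOT y4 is true.
  22. (NOT y4 OR y11 OR NOT y10) — NOT y4 is true.

y1=1, y2=1, y3=0, y4=0, y5=0, y6=1, y7=0, y8=0, y9=1, y10=1, y11=0, y12=1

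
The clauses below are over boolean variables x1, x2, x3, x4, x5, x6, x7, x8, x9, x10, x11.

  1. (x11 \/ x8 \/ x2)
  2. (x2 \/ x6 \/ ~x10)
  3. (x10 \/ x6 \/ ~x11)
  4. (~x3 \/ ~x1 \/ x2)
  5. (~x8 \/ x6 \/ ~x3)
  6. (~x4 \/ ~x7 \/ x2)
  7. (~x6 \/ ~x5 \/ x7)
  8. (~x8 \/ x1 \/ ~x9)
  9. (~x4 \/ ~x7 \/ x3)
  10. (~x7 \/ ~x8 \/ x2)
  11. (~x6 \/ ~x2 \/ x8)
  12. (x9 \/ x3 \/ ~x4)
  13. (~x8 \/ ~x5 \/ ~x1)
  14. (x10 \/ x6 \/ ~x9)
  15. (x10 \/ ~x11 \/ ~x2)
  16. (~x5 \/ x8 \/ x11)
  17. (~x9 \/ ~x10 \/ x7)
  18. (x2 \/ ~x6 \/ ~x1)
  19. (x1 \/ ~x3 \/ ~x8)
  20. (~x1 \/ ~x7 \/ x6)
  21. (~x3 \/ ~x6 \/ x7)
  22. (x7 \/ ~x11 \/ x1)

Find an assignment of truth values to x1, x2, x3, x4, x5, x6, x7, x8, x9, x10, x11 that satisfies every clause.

Pure literal: x4 appears only negated; assign x4 = False.
Pure literal: x5 appears only negated; assign x5 = False.
Try x1 = True.
The remaining clauses are satisfied by x2 = True, x3 = True, x6 = True, x7 = True, x8 = True, x9 = False, x10 = True, x11 = False.

x1=T, x2=T, x3=T, x4=F, x5=F, x6=T, x7=T, x8=T, x9=F, x10=T, x11=F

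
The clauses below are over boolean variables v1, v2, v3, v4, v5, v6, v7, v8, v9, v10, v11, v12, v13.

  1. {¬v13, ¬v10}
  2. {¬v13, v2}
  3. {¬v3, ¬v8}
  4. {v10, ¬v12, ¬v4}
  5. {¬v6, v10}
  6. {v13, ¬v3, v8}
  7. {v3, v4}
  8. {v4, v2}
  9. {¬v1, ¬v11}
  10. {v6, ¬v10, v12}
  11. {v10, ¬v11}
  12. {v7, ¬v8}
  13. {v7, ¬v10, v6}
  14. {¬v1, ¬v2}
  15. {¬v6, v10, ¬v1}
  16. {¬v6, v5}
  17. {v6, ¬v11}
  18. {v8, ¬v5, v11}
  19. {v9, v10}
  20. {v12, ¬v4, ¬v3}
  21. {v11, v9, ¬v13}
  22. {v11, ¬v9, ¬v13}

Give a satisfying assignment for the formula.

v1=False, v2=False, v3=False, v4=True, v5=False, v6=False, v7=True, v8=True, v9=True, v10=False, v11=False, v12=False, v13=False

v1 occurs only negated in the remaining clauses — set v1 = False.
Pure literal: v7 appears only positively; assign v7 = True.
Try v2 = False.
  then v13 is forced to False.
  then v4 is forced to True.
Branch on v3: take v3 = False.
The remaining clauses are satisfied by v5 = False, v6 = False, v8 = True, v9 = True, v10 = False, v11 = False, v12 = False.
Every clause has at least one true literal under this assignment.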